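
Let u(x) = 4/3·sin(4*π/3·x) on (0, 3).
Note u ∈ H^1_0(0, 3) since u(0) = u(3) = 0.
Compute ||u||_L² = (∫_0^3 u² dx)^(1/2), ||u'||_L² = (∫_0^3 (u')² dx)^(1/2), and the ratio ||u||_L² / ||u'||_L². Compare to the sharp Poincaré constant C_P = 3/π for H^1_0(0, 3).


||u||_L² / ||u'||_L² = 3/(4*π) < C_P = 3/π.

u(x) = 4/3·sin(4*π/3·x), so u'(x) = 16*π*cos(4*π*x/3)/9.
Writing u(x) = A·sin(kπx/L) with A = 4/3 and k = 4, use ∫_0^L sin²(kπx/L) dx = L/2 and ∫_0^L cos²(kπx/L) dx = L/2.
u² = 16/9·sin²(4*π/3·x) and (u')² = 256*π^2/81·cos²(4*π/3·x), and each of sin², cos² integrates to L/2 = 3/2 over (0, 3).
∫_0^3 u² dx = 8/3, so ||u||_L² = 2*sqrt(6)/3.
∫_0^3 (u')² dx = 128*π^2/27, so ||u'||_L² = 8*sqrt(6)*π/9.
Ratio ||u||_L² / ||u'||_L² = 3/(4*π).
Sharp Poincaré constant on H^1_0(0, 3) is C_P = L/π = 3/π, achieved by sin(π/3·x).
This is the k = 4 harmonic; the ratio L/(kπ) is strictly less than C_P = L/π, consistent with the sharp inequality ||u||_L² ≤ C_P ||u'||_L².


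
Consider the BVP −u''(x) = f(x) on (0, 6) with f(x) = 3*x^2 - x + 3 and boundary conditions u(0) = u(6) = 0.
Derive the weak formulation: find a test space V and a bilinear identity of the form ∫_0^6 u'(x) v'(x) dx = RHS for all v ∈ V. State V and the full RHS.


V = H^1_0(0, 6) (so v(0) = v(6) = 0); weak form: ∫_0^6 u'v' dx = ∫_0^6 (3*x^2 - x + 3) v dx for all v ∈ V.

Multiply both sides by a test function v and integrate from 0 to 6:
  ∫_0^6 −u''(x) v(x) dx = ∫_0^6 f(x) v(x) dx.
Integrate the LHS by parts once:
  ∫_0^6 −u'' v dx = −[u'(x) v(x)]_0^6 + ∫_0^6 u'(x) v'(x) dx.
Thus ∫_0^6 u'(x) v'(x) dx = ∫_0^6 f(x) v(x) dx + [u'(x) v(x)]_0^6.
Choose V so that boundary terms are either known or forced to vanish.
u is Dirichlet: u(0) = u(6) = 0. Let V = H^1_0(0, 6); then v(0) = v(6) = 0, and [u' v]_0^6 = 0.
Weak formulation: find u (satisfying any essential BC) such that ∫_0^6 u'(x) v'(x) dx = ∫_0^6 f v dx for all v ∈ V.
Substituting f(x) = 3*x^2 - x + 3, the right-hand side is ∫_0^6 (3*x^2 - x + 3) v dx.


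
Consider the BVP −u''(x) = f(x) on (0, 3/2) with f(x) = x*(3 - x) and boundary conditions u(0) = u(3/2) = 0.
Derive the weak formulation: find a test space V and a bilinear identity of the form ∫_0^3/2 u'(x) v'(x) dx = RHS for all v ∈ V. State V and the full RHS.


V = H^1_0(0, 3/2) (so v(0) = v(3/2) = 0); weak form: ∫_0^3/2 u'v' dx = ∫_0^3/2 (x*(3 - x)) v dx for all v ∈ V.

Multiply both sides by a test function v and integrate from 0 to 3/2:
  ∫_0^3/2 −u''(x) v(x) dx = ∫_0^3/2 f(x) v(x) dx.
Integrate the LHS by parts once:
  ∫_0^3/2 −u'' v dx = −[u'(x) v(x)]_0^3/2 + ∫_0^3/2 u'(x) v'(x) dx.
Thus ∫_0^3/2 u'(x) v'(x) dx = ∫_0^3/2 f(x) v(x) dx + [u'(x) v(x)]_0^3/2.
Choose V so that boundary terms are either known or forced to vanish.
u is Dirichlet: u(0) = u(3/2) = 0. Let V = H^1_0(0, 3/2); then v(0) = v(3/2) = 0, and [u' v]_0^3/2 = 0.
Weak formulation: find u (satisfying any essential BC) such that ∫_0^3/2 u'(x) v'(x) dx = ∫_0^3/2 f v dx for all v ∈ V.
Substituting f(x) = x*(3 - x), the right-hand side is ∫_0^3/2 (x*(3 - x)) v dx.


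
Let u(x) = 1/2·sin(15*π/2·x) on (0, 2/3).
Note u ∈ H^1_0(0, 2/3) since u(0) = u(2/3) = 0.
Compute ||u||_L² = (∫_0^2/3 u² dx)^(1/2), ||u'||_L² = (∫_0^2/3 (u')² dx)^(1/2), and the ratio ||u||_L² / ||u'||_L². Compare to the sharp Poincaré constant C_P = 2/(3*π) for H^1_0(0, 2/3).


||u||_L² / ||u'||_L² = 2/(15*π) < C_P = 2/(3*π).

u(x) = 1/2·sin(15*π/2·x), so u'(x) = 15*π*cos(15*π*x/2)/4.
Writing u(x) = A·sin(kπx/L) with A = 1/2 and k = 5, use ∫_0^L sin²(kπx/L) dx = L/2 and ∫_0^L cos²(kπx/L) dx = L/2.
u² = 1/4·sin²(15*π/2·x) and (u')² = 225*π^2/16·cos²(15*π/2·x), and each of sin², cos² integrates to L/2 = 1/3 over (0, 2/3).
∫_0^2/3 u² dx = 1/12, so ||u||_L² = sqrt(3)/6.
∫_0^2/3 (u')² dx = 75*π^2/16, so ||u'||_L² = 5*sqrt(3)*π/4.
Ratio ||u||_L² / ||u'||_L² = 2/(15*π).
Sharp Poincaré constant on H^1_0(0, 2/3) is C_P = L/π = 2/(3*π), achieved by sin(3*π/2·x).
This is the k = 5 harmonic; the ratio L/(kπ) is strictly less than C_P = L/π, consistent with the sharp inequality ||u||_L² ≤ C_P ||u'||_L².


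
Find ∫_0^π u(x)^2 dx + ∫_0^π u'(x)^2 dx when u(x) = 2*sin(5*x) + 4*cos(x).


||u||_{H^1(0,π)}^2 = 68*π

u'(x) = -4*sin(x) + 10*cos(5*x).
Expand u² and (u')² and integrate term by term on (0, π), using: for integers n ≥ 1, ∫_0^π sin²(nx) dx = ∫_0^π cos²(nx) dx = π/2; for n ≠ n', ∫_0^π sin(nx)sin(n'x) dx = ∫_0^π cos(nx)cos(n'x) dx = 0; and by product-to-sum, ∫_0^π sin(nx)cos(n'x) dx = ½∫_0^π [sin((n+n')x) + sin((n−n')x)] dx, which is 0 when n+n' is even and 2n/(n²−n'²) when n+n' is odd (it need not vanish on (0, π)).
  u² squared terms: (2)²·∫sin(5x)² dx = 4·π/2 = 2*π;  (4)²·∫cos(x)² dx = 16·π/2 = 8*π.
  u² cross terms: 2·(2)·(4)·∫sin(5x)·cos(x) dx = 16·(0) = 0.
  So ∫_0^π u² dx = 2*π + 8*π + 0 = 10*π.
  (u')² squared terms: (-4)²·∫sin(x)² dx = 16·π/2 = 8*π;  (10)²·∫cos(5x)² dx = 100·π/2 = 50*π.
  (u')² cross terms: 2·(-4)·(10)·∫sin(x)·cos(5x) dx = -80·(0) = 0.
  So ∫_0^π (u')² dx = 8*π + 50*π + 0 = 58*π.
||u||_{H^1}^2 = (10*π) + (58*π) = 68*π.


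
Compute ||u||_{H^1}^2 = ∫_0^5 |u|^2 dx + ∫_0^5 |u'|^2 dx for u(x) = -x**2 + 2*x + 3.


||u||_{H^1}^2 = 595/3

The H^1 norm (squared) on an interval (0, L) is
  ||u||_{H^1}^2 = ∫_0^L u(x)^2 dx + ∫_0^L u'(x)^2 dx.
Compute u'(x) = 2 - 2*x.
Then u(x)^2 = x**4 - 4*x**3 - 2*x**2 + 12*x + 9 and u'(x)^2 = 4*x**2 - 8*x + 4.
Integrate each monomial from 0 to 5 using ∫_0^5 c·x^n dx = c·5^(n+1)/(n+1):
  ∫_0^5 u(x)^2 dx = ∫_0^5 (x^4 - 4*x^3 - 2*x^2 + 12*x + 9) dx. Term by term:
    ∫_0^5 x^4 dx = 625;  ∫_0^5 -4*x^3 dx = -625;  ∫_0^5 -2*x^2 dx = -250/3;
    ∫_0^5 12*x dx = 150;  ∫_0^5 9 dx = 45.
  Sum: 625 − 625 − 250/3 + 150 + 45 = 335/3.
  ∫_0^5 u'(x)^2 dx = ∫_0^5 (4*x^2 - 8*x + 4) dx. Term by term:
    ∫_0^5 4*x^2 dx = 500/3;  ∫_0^5 -8*x dx = -100;  ∫_0^5 4 dx = 20.
  Sum: 500/3 − 100 + 20 = 260/3.
Adding: ||u||_{H^1}^2 = 335/3 + 260/3 = 595/3.


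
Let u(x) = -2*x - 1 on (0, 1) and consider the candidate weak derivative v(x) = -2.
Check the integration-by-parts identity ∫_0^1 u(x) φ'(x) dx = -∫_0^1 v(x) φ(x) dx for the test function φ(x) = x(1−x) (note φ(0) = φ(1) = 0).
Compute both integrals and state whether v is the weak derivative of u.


LHS = 1/3, RHS = 1/3. Yes, v = u' weakly.

u(x) = -2*x - 1, classical derivative u'(x) = -2.
φ(x) = x(1−x), so φ'(x) = 1 - 2*x.
Note φ(0) = φ(1) = 0, so the boundary term u·φ vanishes.
LHS = ∫_0^1 u(x) φ'(x) dx = ∫_0^1 (4*x^2 - 1) dx. Term by term:
  ∫_0^1 4*x^2 dx = 4/3;  ∫_0^1 -1 dx = -1.
Sum: 4/3 − 1 = 1/3.
So LHS = 1/3.
∫_0^1 v(x) φ(x) dx = ∫_0^1 (2*x^2 - 2*x) dx. Term by term:
  ∫_0^1 2*x^2 dx = 2/3;  ∫_0^1 -2*x dx = -1.
Sum: 2/3 − 1 = -1/3.
So RHS = -∫_0^1 v(x) φ(x) dx = 1/3.
LHS = RHS, so the identity holds for this test φ.
Moreover u is smooth here and v(x) = u'(x) = -2 pointwise, so the identity holds for every test function. Hence v is the weak derivative of u.


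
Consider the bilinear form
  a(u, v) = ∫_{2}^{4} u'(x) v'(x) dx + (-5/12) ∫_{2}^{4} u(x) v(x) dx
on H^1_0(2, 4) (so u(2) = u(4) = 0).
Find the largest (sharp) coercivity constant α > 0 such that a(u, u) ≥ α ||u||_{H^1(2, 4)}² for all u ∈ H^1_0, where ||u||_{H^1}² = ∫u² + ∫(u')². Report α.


α = (-5/3 + π^2)/(4 + π^2)

Coercivity of a(·,·) on H^1_0(2, 4) means a(u, u) ≥ α ||u||_{H^1}² for every u ∈ H^1_0.
The interval has length L = 2, and Poincaré/coercivity depend only on L. Here a(u, u) = ∫(u')² + (-5/12)·∫u².
Here c = -5/12 < 0 with |c| < (π/L)² = π^2/4, so coercivity still holds. The condition a(u,u) ≥ α||u||_{H^1}² reads (1−α)∫(u')² ≥ (α−c)∫u². Any admissible α is ≤ 1 (rapidly oscillating u have ∫u²/∫(u')² → 0), and α = 1 would force 0 ≥ (1−c)∫u², impossible since c < 1; so 1−α > 0. By the sharp Poincaré inequality on H^1_0 of an interval of length L, ∫(u')² ≥ (π/L)²∫u² with equality for the first sine mode sin(π(x−x₀)/L) (x₀ the left endpoint), so the inequality holds for all u iff (1−α)(π/L)² ≥ α − c, i.e. α ≤ ((π/L)² + c)/((π/L)² + 1) = (1 + c(L/π)²)/(1 + (L/π)²). (Direct route, valid since c ≤ 0: Poincaré gives c∫u² ≥ c(L/π)²∫(u')², so a(u,u) ≥ (1 + c(L/π)²)∫(u')², while ||u||_{H^1}² ≤ (1 + (L/π)²)∫(u')²; dividing yields the same α.) With (π/L)² = π^2/4 and c = -5/12, the largest admissible constant is α = ((π/L)² + c)/((π/L)² + 1).
Simplifying, α = (-5/3 + π^2)/(4 + π^2).


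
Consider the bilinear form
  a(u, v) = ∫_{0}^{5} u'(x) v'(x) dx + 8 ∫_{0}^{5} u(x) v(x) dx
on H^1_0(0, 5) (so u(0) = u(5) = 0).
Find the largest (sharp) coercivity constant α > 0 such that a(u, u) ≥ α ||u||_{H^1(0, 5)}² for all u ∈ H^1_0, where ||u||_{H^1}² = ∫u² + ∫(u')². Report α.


α = 1

Coercivity of a(·,·) on H^1_0(0, 5) means a(u, u) ≥ α ||u||_{H^1}² for every u ∈ H^1_0.
The interval has length L = 5, and Poincaré/coercivity depend only on L. Here a(u, u) = ∫(u')² + (8)·∫u².
Here c = 8 ≥ 1, so a(u,u) = ∫(u')² + c∫u² ≥ ∫(u')² + ∫u² = ||u||_{H^1}², i.e. α = 1 works. No larger α is possible: a(u,u) ≥ α||u||_{H^1}² means (1−α)∫(u')² ≥ (α−c)∫u², and for the modes u_n = sin(nπ(x−x₀)/L) (x₀ the left endpoint) one has ∫u_n²/∫(u_n')² = (L/(nπ))² → 0, so a(u_n,u_n)/||u_n||_{H^1}² → 1. Hence the optimal constant is α = 1.
Therefore α = 1.


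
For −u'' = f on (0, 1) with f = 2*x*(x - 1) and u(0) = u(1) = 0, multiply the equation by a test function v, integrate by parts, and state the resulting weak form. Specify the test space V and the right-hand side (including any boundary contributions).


V = H^1_0(0, 1) (so v(0) = v(1) = 0); weak form: ∫_0^1 u'v' dx = ∫_0^1 (2*x*(x - 1)) v dx for all v ∈ V.

Multiply both sides by a test function v and integrate from 0 to 1:
  ∫_0^1 −u''(x) v(x) dx = ∫_0^1 f(x) v(x) dx.
Integrate the LHS by parts once:
  ∫_0^1 −u'' v dx = −[u'(x) v(x)]_0^1 + ∫_0^1 u'(x) v'(x) dx.
Thus ∫_0^1 u'(x) v'(x) dx = ∫_0^1 f(x) v(x) dx + [u'(x) v(x)]_0^1.
Choose V so that boundary terms are either known or forced to vanish.
u is Dirichlet: u(0) = u(1) = 0. Let V = H^1_0(0, 1); then v(0) = v(1) = 0, and [u' v]_0^1 = 0.
Weak formulation: find u (satisfying any essential BC) such that ∫_0^1 u'(x) v'(x) dx = ∫_0^1 f v dx for all v ∈ V.
Substituting f(x) = 2*x*(x - 1), the right-hand side is ∫_0^1 (2*x*(x - 1)) v dx.


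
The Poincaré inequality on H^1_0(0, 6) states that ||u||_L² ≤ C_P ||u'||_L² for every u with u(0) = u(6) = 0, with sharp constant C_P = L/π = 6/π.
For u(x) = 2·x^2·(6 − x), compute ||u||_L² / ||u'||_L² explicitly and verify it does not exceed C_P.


||u||_L² / ||u'||_L² = 3*sqrt(14)/7 < C_P = 6/π.

u(x) = 2·x^2·(6 − x), so u'(x) = 6*x*(4 - x).
u(x) = 2·x^2·(6 − x) vanishes at x = 0 and x = 6, so u ∈ H^1_0(0, 6). Differentiate via the product rule and integrate the resulting polynomials term by term.
  ∫_0^6 u² dx = ∫_0^6 (4*x^6 - 48*x^5 + 144*x^4) dx. Term by term:
    ∫_0^6 4*x^6 dx = 1119744/7;  ∫_0^6 -48*x^5 dx = -373248;  ∫_0^6 144*x^4 dx = 1119744/5.
  Sum: 1119744/7 − 373248 + 1119744/5 = 373248/35.
  ∫_0^6 (u')² dx = ∫_0^6 (36*x^4 - 288*x^3 + 576*x^2) dx. Term by term:
    ∫_0^6 36*x^4 dx = 279936/5;  ∫_0^6 -288*x^3 dx = -93312;  ∫_0^6 576*x^2 dx = 41472.
  Sum: 279936/5 − 93312 + 41472 = 20736/5.
∫_0^6 u² dx = 373248/35, so ||u||_L² = 432*sqrt(70)/35.
∫_0^6 (u')² dx = 20736/5, so ||u'||_L² = 144*sqrt(5)/5.
Ratio ||u||_L² / ||u'||_L² = 3*sqrt(14)/7.
Sharp Poincaré constant on H^1_0(0, 6) is C_P = L/π = 6/π, achieved by sin(π/6·x).
A polynomial bump cannot attain the sharp Poincaré constant (only the first sine eigenfunction does), so the ratio is strictly less than C_P, consistent with ||u||_L² ≤ C_P ||u'||_L².


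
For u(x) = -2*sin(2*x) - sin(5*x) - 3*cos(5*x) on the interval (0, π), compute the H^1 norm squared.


||u||_{H^1(0,π)}^2 = -416/7 + 140*π

u'(x) = 15*sin(5*x) - 4*cos(2*x) - 5*cos(5*x).
Expand u² and (u')² and integrate term by term on (0, π), using: for integers n ≥ 1, ∫_0^π sin²(nx) dx = ∫_0^π cos²(nx) dx = π/2; for n ≠ n', ∫_0^π sin(nx)sin(n'x) dx = ∫_0^π cos(nx)cos(n'x) dx = 0; and by product-to-sum, ∫_0^π sin(nx)cos(n'x) dx = ½∫_0^π [sin((n+n')x) + sin((n−n')x)] dx, which is 0 when n+n' is even and 2n/(n²−n'²) when n+n' is odd (it need not vanish on (0, π)).
  u² squared terms: (-1)²·∫sin(5x)² dx = 1·π/2 = π/2;  (-3)²·∫cos(5x)² dx = 9·π/2 = 9*π/2;  (-2)²·∫sin(2x)² dx = 4·π/2 = 2*π.
  u² cross terms: 2·(-1)·(-3)·∫sin(5x)·cos(5x) dx = 6·(0) = 0;  2·(-1)·(-2)·∫sin(5x)·sin(2x) dx = 4·(0) = 0;  2·(-3)·(-2)·∫cos(5x)·sin(2x) dx = 12·(-4/21) = -16/7.
  So ∫_0^π u² dx = π/2 + 9*π/2 + 2*π + 0 + 0 − 16/7 = -16/7 + 7*π.
  (u')² squared terms: (-5)²·∫cos(5x)² dx = 25·π/2 = 25*π/2;  (-4)²·∫cos(2x)² dx = 16·π/2 = 8*π;  (15)²·∫sin(5x)² dx = 225·π/2 = 225*π/2.
  (u')² cross terms: 2·(-5)·(-4)·∫cos(5x)·cos(2x) dx = 40·(0) = 0;  2·(-5)·(15)·∫cos(5x)·sin(5x) dx = -150·(0) = 0;  2·(-4)·(15)·∫cos(2x)·sin(5x) dx = -120·(10/21) = -400/7.
  So ∫_0^π (u')² dx = 25*π/2 + 8*π + 225*π/2 + 0 + 0 − 400/7 = -400/7 + 133*π.
||u||_{H^1}^2 = (-16/7 + 7*π) + (-400/7 + 133*π) = -416/7 + 140*π.


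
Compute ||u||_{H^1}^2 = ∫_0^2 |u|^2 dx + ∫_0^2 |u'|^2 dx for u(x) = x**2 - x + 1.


||u||_{H^1}^2 = 136/15

The H^1 norm (squared) on an interval (0, L) is
  ||u||_{H^1}^2 = ∫_0^L u(x)^2 dx + ∫_0^L u'(x)^2 dx.
Compute u'(x) = 2*x - 1.
Then u(x)^2 = x**4 - 2*x**3 + 3*x**2 - 2*x + 1 and u'(x)^2 = 4*x**2 - 4*x + 1.
Integrate each monomial from 0 to 2 using ∫_0^2 c·x^n dx = c·2^(n+1)/(n+1):
  ∫_0^2 u(x)^2 dx = ∫_0^2 (x^4 - 2*x^3 + 3*x^2 - 2*x + 1) dx. Term by term:
    ∫_0^2 x^4 dx = 32/5;  ∫_0^2 -2*x^3 dx = -8;  ∫_0^2 3*x^2 dx = 8;
    ∫_0^2 -2*x dx = -4;  ∫_0^2 1 dx = 2.
  Sum: 32/5 − 8 + 8 − 4 + 2 = 22/5.
  ∫_0^2 u'(x)^2 dx = ∫_0^2 (4*x^2 - 4*x + 1) dx. Term by term:
    ∫_0^2 4*x^2 dx = 32/3;  ∫_0^2 -4*x dx = -8;  ∫_0^2 1 dx = 2.
  Sum: 32/3 − 8 + 2 = 14/3.
Adding: ||u||_{H^1}^2 = 22/5 + 14/3 = 136/15.


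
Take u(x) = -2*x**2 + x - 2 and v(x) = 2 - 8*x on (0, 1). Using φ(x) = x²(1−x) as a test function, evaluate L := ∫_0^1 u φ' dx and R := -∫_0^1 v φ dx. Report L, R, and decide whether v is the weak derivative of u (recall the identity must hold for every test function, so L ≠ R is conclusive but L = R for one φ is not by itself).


LHS = 7/60, RHS = 7/30. No, v is not the weak derivative of u.

u(x) = -2*x**2 + x - 2, classical derivative u'(x) = 1 - 4*x.
φ(x) = x²(1−x), so φ'(x) = x*(2 - 3*x).
Note φ(0) = φ(1) = 0, so the boundary term u·φ vanishes.
LHS = ∫_0^1 u(x) φ'(x) dx = ∫_0^1 (6*x^4 - 7*x^3 + 8*x^2 - 4*x) dx. Term by term:
  ∫_0^1 6*x^4 dx = 6/5;  ∫_0^1 -7*x^3 dx = -7/4;  ∫_0^1 8*x^2 dx = 8/3;
  ∫_0^1 -4*x dx = -2.
Sum: 6/5 − 7/4 + 8/3 − 2 = 7/60.
So LHS = 7/60.
∫_0^1 v(x) φ(x) dx = ∫_0^1 (8*x^4 - 10*x^3 + 2*x^2) dx. Term by term:
  ∫_0^1 8*x^4 dx = 8/5;  ∫_0^1 -10*x^3 dx = -5/2;  ∫_0^1 2*x^2 dx = 2/3.
Sum: 8/5 − 5/2 + 2/3 = -7/30.
So RHS = -∫_0^1 v(x) φ(x) dx = 7/30.
LHS − RHS = -7/60 ≠ 0, so the identity fails.
(For a valid weak derivative the identity must hold for EVERY test function, in particular this one. The failure shows v is NOT the weak derivative of u.)
Correct weak derivative would be u'(x) = 1 - 4*x.


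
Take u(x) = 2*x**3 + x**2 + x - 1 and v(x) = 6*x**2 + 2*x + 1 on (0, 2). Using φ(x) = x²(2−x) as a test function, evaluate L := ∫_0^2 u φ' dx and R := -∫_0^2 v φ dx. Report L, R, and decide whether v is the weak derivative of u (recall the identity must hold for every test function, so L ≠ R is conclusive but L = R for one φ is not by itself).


LHS = -52/3, RHS = -52/3. Yes, v = u' weakly.

u(x) = 2*x**3 + x**2 + x - 1, classical derivative u'(x) = 6*x**2 + 2*x + 1.
φ(x) = x²(2−x), so φ'(x) = x*(4 - 3*x).
Note φ(0) = φ(2) = 0, so the boundary term u·φ vanishes.
LHS = ∫_0^2 u(x) φ'(x) dx = ∫_0^2 (-6*x^5 + 5*x^4 + x^3 + 7*x^2 - 4*x) dx. Term by term:
  ∫_0^2 -6*x^5 dx = -64;  ∫_0^2 5*x^4 dx = 32;  ∫_0^2 x^3 dx = 4;
  ∫_0^2 7*x^2 dx = 56/3;  ∫_0^2 -4*x dx = -8.
Sum: -64 + 32 + 4 + 56/3 − 8 = -52/3.
So LHS = -52/3.
∫_0^2 v(x) φ(x) dx = ∫_0^2 (-6*x^5 + 10*x^4 + 3*x^3 + 2*x^2) dx. Term by term:
  ∫_0^2 -6*x^5 dx = -64;  ∫_0^2 10*x^4 dx = 64;  ∫_0^2 3*x^3 dx = 12;
  ∫_0^2 2*x^2 dx = 16/3.
Sum: -64 + 64 + 12 + 16/3 = 52/3.
So RHS = -∫_0^2 v(x) φ(x) dx = -52/3.
LHS = RHS, so the identity holds for this test φ.
Moreover u is smooth here and v(x) = u'(x) = 6*x**2 + 2*x + 1 pointwise, so the identity holds for every test function. Hence v is the weak derivative of u.


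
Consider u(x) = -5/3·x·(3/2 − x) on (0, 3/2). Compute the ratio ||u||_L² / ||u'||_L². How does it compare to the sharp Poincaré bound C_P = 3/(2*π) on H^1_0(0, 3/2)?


||u||_L² / ||u'||_L² = 3*sqrt(10)/20 < C_P = 3/(2*π).

u(x) = -5/3·x·(3/2 − x), so u'(x) = 10*x/3 - 5/2.
u(x) = -5/3·x·(3/2 − x) vanishes at x = 0 and x = 3/2, so u ∈ H^1_0(0, 3/2). Differentiate via the product rule and integrate the resulting polynomials term by term.
  ∫_0^3/2 u² dx = ∫_0^3/2 (25*x^4/9 - 25*x^3/3 + 25*x^2/4) dx. Term by term:
    ∫_0^3/2 25*x^4/9 dx = 135/32;  ∫_0^3/2 -25*x^3/3 dx = -675/64;  ∫_0^3/2 25*x^2/4 dx = 225/32.
  Sum: 135/32 − 675/64 + 225/32 = 45/64.
  ∫_0^3/2 (u')² dx = ∫_0^3/2 (100*x^2/9 - 50*x/3 + 25/4) dx. Term by term:
    ∫_0^3/2 100*x^2/9 dx = 25/2;  ∫_0^3/2 -50*x/3 dx = -75/4;  ∫_0^3/2 25/4 dx = 75/8.
  Sum: 25/2 − 75/4 + 75/8 = 25/8.
∫_0^3/2 u² dx = 45/64, so ||u||_L² = 3*sqrt(5)/8.
∫_0^3/2 (u')² dx = 25/8, so ||u'||_L² = 5*sqrt(2)/4.
Ratio ||u||_L² / ||u'||_L² = 3*sqrt(10)/20.
Sharp Poincaré constant on H^1_0(0, 3/2) is C_P = L/π = 3/(2*π), achieved by sin(2*π/3·x).
A polynomial bump cannot attain the sharp Poincaré constant (only the first sine eigenfunction does), so the ratio is strictly less than C_P, consistent with ||u||_L² ≤ C_P ||u'||_L².


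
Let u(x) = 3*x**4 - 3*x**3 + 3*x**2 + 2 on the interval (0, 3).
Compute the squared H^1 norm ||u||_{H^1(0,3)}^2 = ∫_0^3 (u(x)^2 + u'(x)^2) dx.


||u||_{H^1}^2 = 5583849/140

The H^1 norm (squared) on an interval (0, L) is
  ||u||_{H^1}^2 = ∫_0^L u(x)^2 dx + ∫_0^L u'(x)^2 dx.
Compute u'(x) = 12*x**3 - 9*x**2 + 6*x.
Then u(x)^2 = 9*x**8 - 18*x**7 + 27*x**6 - 18*x**5 + 21*x**4 - 12*x**3 + 12*x**2 + 4 and u'(x)^2 = 144*x**6 - 216*x**5 + 225*x**4 - 108*x**3 + 36*x**2.
Integrate each monomial from 0 to 3 using ∫_0^3 c·x^n dx = c·3^(n+1)/(n+1):
  ∫_0^3 u(x)^2 dx = ∫_0^3 (9*x^8 - 18*x^7 + 27*x^6 - 18*x^5 + 21*x^4 - 12*x^3 + 12*x^2 + 4) dx. Term by term:
    ∫_0^3 9*x^8 dx = 19683;  ∫_0^3 -18*x^7 dx = -59049/4;  ∫_0^3 27*x^6 dx = 59049/7;
    ∫_0^3 -18*x^5 dx = -2187;  ∫_0^3 21*x^4 dx = 5103/5;  ∫_0^3 -12*x^3 dx = -243;
    ∫_0^3 12*x^2 dx = 108;  ∫_0^3 4 dx = 12.
  Sum: 19683 − 59049/4 + 59049/7 − 2187 + 5103/5 − 243 + 108 + 12 = 1689369/140.
  ∫_0^3 u'(x)^2 dx = ∫_0^3 (144*x^6 - 216*x^5 + 225*x^4 - 108*x^3 + 36*x^2) dx. Term by term:
    ∫_0^3 144*x^6 dx = 314928/7;  ∫_0^3 -216*x^5 dx = -26244;  ∫_0^3 225*x^4 dx = 10935;
    ∫_0^3 -108*x^3 dx = -2187;  ∫_0^3 36*x^2 dx = 324.
  Sum: 314928/7 − 26244 + 10935 − 2187 + 324 = 194724/7.
Adding: ||u||_{H^1}^2 = 1689369/140 + 194724/7 = 5583849/140.


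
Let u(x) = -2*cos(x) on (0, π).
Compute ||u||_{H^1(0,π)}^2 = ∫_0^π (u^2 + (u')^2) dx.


||u||_{H^1(0,π)}^2 = 4*π

u'(x) = 2*sin(x).
Expand u² and (u')² and integrate term by term on (0, π), using: for integers n ≥ 1, ∫_0^π sin²(nx) dx = ∫_0^π cos²(nx) dx = π/2; for n ≠ n', ∫_0^π sin(nx)sin(n'x) dx = ∫_0^π cos(nx)cos(n'x) dx = 0; and by product-to-sum, ∫_0^π sin(nx)cos(n'x) dx = ½∫_0^π [sin((n+n')x) + sin((n−n')x)] dx, which is 0 when n+n' is even and 2n/(n²−n'²) when n+n' is odd (it need not vanish on (0, π)).
  u² squared terms: (-2)²·∫cos(x)² dx = 4·π/2 = 2*π.
  So ∫_0^π u² dx = 2*π.
  (u')² squared terms: (2)²·∫sin(x)² dx = 4·π/2 = 2*π.
  So ∫_0^π (u')² dx = 2*π.
||u||_{H^1}^2 = (2*π) + (2*π) = 4*π.


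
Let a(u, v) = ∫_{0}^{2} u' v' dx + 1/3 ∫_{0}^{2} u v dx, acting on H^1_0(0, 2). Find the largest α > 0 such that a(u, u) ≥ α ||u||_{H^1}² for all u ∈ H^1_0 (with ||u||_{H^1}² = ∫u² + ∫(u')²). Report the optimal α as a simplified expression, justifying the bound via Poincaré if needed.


α = (4/3 + π^2)/(4 + π^2)

Coercivity of a(·,·) on H^1_0(0, 2) means a(u, u) ≥ α ||u||_{H^1}² for every u ∈ H^1_0.
The interval has length L = 2, and Poincaré/coercivity depend only on L. Here a(u, u) = ∫(u')² + (1/3)·∫u².
Here 0 < c = 1/3 < 1. The condition a(u,u) ≥ α||u||_{H^1}² reads (1−α)∫(u')² ≥ (α−c)∫u². Any admissible α is ≤ 1 (rapidly oscillating u have ∫u²/∫(u')² → 0), and α = 1 would force 0 ≥ (1−c)∫u², impossible since c < 1; so 1−α > 0. By the sharp Poincaré inequality on H^1_0 of an interval of length L, ∫(u')² ≥ (π/L)²∫u² with equality for the first sine mode sin(π(x−x₀)/L) (x₀ the left endpoint), so the inequality holds for all u iff (1−α)(π/L)² ≥ α − c, i.e. α ≤ ((π/L)² + c)/((π/L)² + 1) = (1 + c(L/π)²)/(1 + (L/π)²). With (π/L)² = π^2/4 and c = 1/3, the largest admissible constant is α = ((π/L)² + c)/((π/L)² + 1).
Simplifying, α = (4/3 + π^2)/(4 + π^2).


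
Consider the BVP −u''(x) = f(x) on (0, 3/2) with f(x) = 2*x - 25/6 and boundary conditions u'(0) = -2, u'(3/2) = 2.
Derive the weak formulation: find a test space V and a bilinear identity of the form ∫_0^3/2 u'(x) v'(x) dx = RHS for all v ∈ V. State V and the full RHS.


V = H^1(0, 3/2) (v unrestricted at boundary; u is determined up to an additive constant); weak form: ∫_0^3/2 u'v' dx = ∫_0^3/2 (2*x - 25/6) v dx + 2·v(3/2) + 2·v(0) for all v ∈ V.

Multiply both sides by a test function v and integrate from 0 to 3/2:
  ∫_0^3/2 −u''(x) v(x) dx = ∫_0^3/2 f(x) v(x) dx.
Integrate the LHS by parts once:
  ∫_0^3/2 −u'' v dx = −[u'(x) v(x)]_0^3/2 + ∫_0^3/2 u'(x) v'(x) dx.
Thus ∫_0^3/2 u'(x) v'(x) dx = ∫_0^3/2 f(x) v(x) dx + [u'(x) v(x)]_0^3/2.
Choose V so that boundary terms are either known or forced to vanish.
u has inhomogeneous Neumann u'(0) = -2, u'(3/2) = 2. [u' v]_0^3/2 = (2)·v(3/2) − (-2)·v(0) = 2·v(3/2) + 2·v(0). Take V = H^1(0, 3/2); boundary term becomes part of RHS.
Weak formulation: find u (satisfying any essential BC) such that ∫_0^3/2 u'(x) v'(x) dx = ∫_0^3/2 f v dx + 2·v(3/2) + 2·v(0) for all v ∈ V (Neumann data are natural BCs: they enter the RHS as boundary terms).
Substituting f(x) = 2*x - 25/6, the right-hand side is ∫_0^3/2 (2*x - 25/6) v dx + 2·v(3/2) + 2·v(0).
Compatibility check (pure Neumann): taking v ≡ 1 ∈ V gives 0 = ∫_0^3/2 f dx + (2) − (-2), i.e. ∫_0^3/2 f dx must equal u'(0) − u'(3/2) = -4. Indeed ∫_0^3/2 (2*x - 25/6) dx = -4, so the data are compatible. The solution is then unique only up to an additive constant (fix it e.g. by requiring ∫_0^3/2 u dx = 0).


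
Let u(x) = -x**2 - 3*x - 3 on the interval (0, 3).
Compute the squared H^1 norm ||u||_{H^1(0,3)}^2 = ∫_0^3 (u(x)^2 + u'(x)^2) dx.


||u||_{H^1}^2 = 5301/10

The H^1 norm (squared) on an interval (0, L) is
  ||u||_{H^1}^2 = ∫_0^L u(x)^2 dx + ∫_0^L u'(x)^2 dx.
Compute u'(x) = -2*x - 3.
Then u(x)^2 = x**4 + 6*x**3 + 15*x**2 + 18*x + 9 and u'(x)^2 = 4*x**2 + 12*x + 9.
Integrate each monomial from 0 to 3 using ∫_0^3 c·x^n dx = c·3^(n+1)/(n+1):
  ∫_0^3 u(x)^2 dx = ∫_0^3 (x^4 + 6*x^3 + 15*x^2 + 18*x + 9) dx. Term by term:
    ∫_0^3 x^4 dx = 243/5;  ∫_0^3 6*x^3 dx = 243/2;  ∫_0^3 15*x^2 dx = 135;
    ∫_0^3 18*x dx = 81;  ∫_0^3 9 dx = 27.
  Sum: 243/5 + 243/2 + 135 + 81 + 27 = 4131/10.
  ∫_0^3 u'(x)^2 dx = ∫_0^3 (4*x^2 + 12*x + 9) dx. Term by term:
    ∫_0^3 4*x^2 dx = 36;  ∫_0^3 12*x dx = 54;  ∫_0^3 9 dx = 27.
  Sum: 36 + 54 + 27 = 117.
Adding: ||u||_{H^1}^2 = 4131/10 + 117 = 5301/10.


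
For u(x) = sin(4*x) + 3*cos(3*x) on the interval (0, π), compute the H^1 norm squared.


||u||_{H^1(0,π)}^2 = 480/7 + 107*π/2

u'(x) = -9*sin(3*x) + 4*cos(4*x).
Expand u² and (u')² and integrate term by term on (0, π), using: for integers n ≥ 1, ∫_0^π sin²(nx) dx = ∫_0^π cos²(nx) dx = π/2; for n ≠ n', ∫_0^π sin(nx)sin(n'x) dx = ∫_0^π cos(nx)cos(n'x) dx = 0; and by product-to-sum, ∫_0^π sin(nx)cos(n'x) dx = ½∫_0^π [sin((n+n')x) + sin((n−n')x)] dx, which is 0 when n+n' is even and 2n/(n²−n'²) when n+n' is odd (it need not vanish on (0, π)).
  u² squared terms: (3)²·∫cos(3x)² dx = 9·π/2 = 9*π/2;  (1)²·∫sin(4x)² dx = 1·π/2 = π/2.
  u² cross terms: 2·(3)·(1)·∫cos(3x)·sin(4x) dx = 6·(8/7) = 48/7.
  So ∫_0^π u² dx = 9*π/2 + π/2 + 48/7 = 48/7 + 5*π.
  (u')² squared terms: (-9)²·∫sin(3x)² dx = 81·π/2 = 81*π/2;  (4)²·∫cos(4x)² dx = 16·π/2 = 8*π.
  (u')² cross terms: 2·(-9)·(4)·∫sin(3x)·cos(4x) dx = -72·(-6/7) = 432/7.
  So ∫_0^π (u')² dx = 81*π/2 + 8*π + 432/7 = 432/7 + 97*π/2.
||u||_{H^1}^2 = (48/7 + 5*π) + (432/7 + 97*π/2) = 480/7 + 107*π/2.


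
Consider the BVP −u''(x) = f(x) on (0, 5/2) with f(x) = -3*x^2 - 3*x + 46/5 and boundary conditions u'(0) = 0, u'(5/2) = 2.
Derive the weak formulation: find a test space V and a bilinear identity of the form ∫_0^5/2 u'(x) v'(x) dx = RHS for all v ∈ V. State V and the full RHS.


V = H^1(0, 5/2) (v unrestricted at boundary; u is determined up to an additive constant); weak form: ∫_0^5/2 u'v' dx = ∫_0^5/2 (-3*x^2 - 3*x + 46/5) v dx + 2·v(5/2) for all v ∈ V.

Multiply both sides by a test function v and integrate from 0 to 5/2:
  ∫_0^5/2 −u''(x) v(x) dx = ∫_0^5/2 f(x) v(x) dx.
Integrate the LHS by parts once:
  ∫_0^5/2 −u'' v dx = −[u'(x) v(x)]_0^5/2 + ∫_0^5/2 u'(x) v'(x) dx.
Thus ∫_0^5/2 u'(x) v'(x) dx = ∫_0^5/2 f(x) v(x) dx + [u'(x) v(x)]_0^5/2.
Choose V so that boundary terms are either known or forced to vanish.
u has inhomogeneous Neumann u'(0) = 0, u'(5/2) = 2. [u' v]_0^5/2 = (2)·v(5/2) − (0)·v(0) = 2·v(5/2). Take V = H^1(0, 5/2); boundary term becomes part of RHS.
Weak formulation: find u (satisfying any essential BC) such that ∫_0^5/2 u'(x) v'(x) dx = ∫_0^5/2 f v dx + 2·v(5/2) for all v ∈ V (Neumann data are natural BCs: they enter the RHS as boundary terms).
Substituting f(x) = -3*x^2 - 3*x + 46/5, the right-hand side is ∫_0^5/2 (-3*x^2 - 3*x + 46/5) v dx + 2·v(5/2).
Compatibility check (pure Neumann): taking v ≡ 1 ∈ V gives 0 = ∫_0^5/2 f dx + (2) − (0), i.e. ∫_0^5/2 f dx must equal u'(0) − u'(5/2) = -2. Indeed ∫_0^5/2 (-3*x^2 - 3*x + 46/5) dx = -2, so the data are compatible. The solution is then unique only up to an additive constant (fix it e.g. by requiring ∫_0^5/2 u dx = 0).


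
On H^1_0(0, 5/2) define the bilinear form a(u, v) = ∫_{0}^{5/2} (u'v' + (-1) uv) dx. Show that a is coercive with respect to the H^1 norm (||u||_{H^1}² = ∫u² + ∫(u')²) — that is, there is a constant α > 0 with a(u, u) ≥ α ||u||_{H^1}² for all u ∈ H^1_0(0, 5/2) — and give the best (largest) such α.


α = (-25 + 4*π^2)/(25 + 4*π^2)

Coercivity of a(·,·) on H^1_0(0, 5/2) means a(u, u) ≥ α ||u||_{H^1}² for every u ∈ H^1_0.
The interval has length L = 5/2, and Poincaré/coercivity depend only on L. Here a(u, u) = ∫(u')² + (-1)·∫u².
Here c = -1 < 0 with |c| < (π/L)² = 4*π^2/25, so coercivity still holds. The condition a(u,u) ≥ α||u||_{H^1}² reads (1−α)∫(u')² ≥ (α−c)∫u². Any admissible α is ≤ 1 (rapidly oscillating u have ∫u²/∫(u')² → 0), and α = 1 would force 0 ≥ (1−c)∫u², impossible since c < 1; so 1−α > 0. By the sharp Poincaré inequality on H^1_0 of an interval of length L, ∫(u')² ≥ (π/L)²∫u² with equality for the first sine mode sin(π(x−x₀)/L) (x₀ the left endpoint), so the inequality holds for all u iff (1−α)(π/L)² ≥ α − c, i.e. α ≤ ((π/L)² + c)/((π/L)² + 1) = (1 + c(L/π)²)/(1 + (L/π)²). (Direct route, valid since c ≤ 0: Poincaré gives c∫u² ≥ c(L/π)²∫(u')², so a(u,u) ≥ (1 + c(L/π)²)∫(u')², while ||u||_{H^1}² ≤ (1 + (L/π)²)∫(u')²; dividing yields the same α.) With (π/L)² = 4*π^2/25 and c = -1, the largest admissible constant is α = ((π/L)² + c)/((π/L)² + 1).
Simplifying, α = (-25 + 4*π^2)/(25 + 4*π^2).


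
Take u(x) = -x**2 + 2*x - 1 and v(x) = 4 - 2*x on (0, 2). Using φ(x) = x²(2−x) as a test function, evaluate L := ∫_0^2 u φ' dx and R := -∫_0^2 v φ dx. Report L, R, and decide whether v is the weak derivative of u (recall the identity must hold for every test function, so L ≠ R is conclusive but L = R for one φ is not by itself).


LHS = 8/15, RHS = -32/15. No, v is not the weak derivative of u.

u(x) = -x**2 + 2*x - 1, classical derivative u'(x) = 2 - 2*x.
φ(x) = x²(2−x), so φ'(x) = x*(4 - 3*x).
Note φ(0) = φ(2) = 0, so the boundary term u·φ vanishes.
LHS = ∫_0^2 u(x) φ'(x) dx = ∫_0^2 (3*x^4 - 10*x^3 + 11*x^2 - 4*x) dx. Term by term:
  ∫_0^2 3*x^4 dx = 96/5;  ∫_0^2 -10*x^3 dx = -40;  ∫_0^2 11*x^2 dx = 88/3;
  ∫_0^2 -4*x dx = -8.
Sum: 96/5 − 40 + 88/3 − 8 = 8/15.
So LHS = 8/15.
∫_0^2 v(x) φ(x) dx = ∫_0^2 (2*x^4 - 8*x^3 + 8*x^2) dx. Term by term:
  ∫_0^2 2*x^4 dx = 64/5;  ∫_0^2 -8*x^3 dx = -32;  ∫_0^2 8*x^2 dx = 64/3.
Sum: 64/5 − 32 + 64/3 = 32/15.
So RHS = -∫_0^2 v(x) φ(x) dx = -32/15.
LHS − RHS = 8/3 ≠ 0, so the identity fails.
(For a valid weak derivative the identity must hold for EVERY test function, in particular this one. The failure shows v is NOT the weak derivative of u.)
Correct weak derivative would be u'(x) = 2 - 2*x.


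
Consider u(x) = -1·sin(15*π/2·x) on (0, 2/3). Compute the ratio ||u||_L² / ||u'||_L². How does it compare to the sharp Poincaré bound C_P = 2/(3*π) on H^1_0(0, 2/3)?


||u||_L² / ||u'||_L² = 2/(15*π) < C_P = 2/(3*π).

u(x) = -1·sin(15*π/2·x), so u'(x) = -15*π*cos(15*π*x/2)/2.
Writing u(x) = A·sin(kπx/L) with A = -1 and k = 5, use ∫_0^L sin²(kπx/L) dx = L/2 and ∫_0^L cos²(kπx/L) dx = L/2.
u² = 1·sin²(15*π/2·x) and (u')² = 225*π^2/4·cos²(15*π/2·x), and each of sin², cos² integrates to L/2 = 1/3 over (0, 2/3).
∫_0^2/3 u² dx = 1/3, so ||u||_L² = sqrt(3)/3.
∫_0^2/3 (u')² dx = 75*π^2/4, so ||u'||_L² = 5*sqrt(3)*π/2.
Ratio ||u||_L² / ||u'||_L² = 2/(15*π).
Sharp Poincaré constant on H^1_0(0, 2/3) is C_P = L/π = 2/(3*π), achieved by sin(3*π/2·x).
This is the k = 5 harmonic; the ratio L/(kπ) is strictly less than C_P = L/π, consistent with the sharp inequality ||u||_L² ≤ C_P ||u'||_L².


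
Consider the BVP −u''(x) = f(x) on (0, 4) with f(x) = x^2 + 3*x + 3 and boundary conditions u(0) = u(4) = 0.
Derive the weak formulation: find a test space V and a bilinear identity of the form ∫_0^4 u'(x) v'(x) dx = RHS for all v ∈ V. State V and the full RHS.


V = H^1_0(0, 4) (so v(0) = v(4) = 0); weak form: ∫_0^4 u'v' dx = ∫_0^4 (x^2 + 3*x + 3) v dx for all v ∈ V.

Multiply both sides by a test function v and integrate from 0 to 4:
  ∫_0^4 −u''(x) v(x) dx = ∫_0^4 f(x) v(x) dx.
Integrate the LHS by parts once:
  ∫_0^4 −u'' v dx = −[u'(x) v(x)]_0^4 + ∫_0^4 u'(x) v'(x) dx.
Thus ∫_0^4 u'(x) v'(x) dx = ∫_0^4 f(x) v(x) dx + [u'(x) v(x)]_0^4.
Choose V so that boundary terms are either known or forced to vanish.
u is Dirichlet: u(0) = u(4) = 0. Let V = H^1_0(0, 4); then v(0) = v(4) = 0, and [u' v]_0^4 = 0.
Weak formulation: find u (satisfying any essential BC) such that ∫_0^4 u'(x) v'(x) dx = ∫_0^4 f v dx for all v ∈ V.
Substituting f(x) = x^2 + 3*x + 3, the right-hand side is ∫_0^4 (x^2 + 3*x + 3) v dx.


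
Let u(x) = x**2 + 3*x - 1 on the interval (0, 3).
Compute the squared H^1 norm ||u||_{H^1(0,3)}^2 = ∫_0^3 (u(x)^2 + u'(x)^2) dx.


||u||_{H^1}^2 = 3261/10

The H^1 norm (squared) on an interval (0, L) is
  ||u||_{H^1}^2 = ∫_0^L u(x)^2 dx + ∫_0^L u'(x)^2 dx.
Compute u'(x) = 2*x + 3.
Then u(x)^2 = x**4 + 6*x**3 + 7*x**2 - 6*x + 1 and u'(x)^2 = 4*x**2 + 12*x + 9.
Integrate each monomial from 0 to 3 using ∫_0^3 c·x^n dx = c·3^(n+1)/(n+1):
  ∫_0^3 u(x)^2 dx = ∫_0^3 (x^4 + 6*x^3 + 7*x^2 - 6*x + 1) dx. Term by term:
    ∫_0^3 x^4 dx = 243/5;  ∫_0^3 6*x^3 dx = 243/2;  ∫_0^3 7*x^2 dx = 63;
    ∫_0^3 -6*x dx = -27;  ∫_0^3 1 dx = 3.
  Sum: 243/5 + 243/2 + 63 − 27 + 3 = 2091/10.
  ∫_0^3 u'(x)^2 dx = ∫_0^3 (4*x^2 + 12*x + 9) dx. Term by term:
    ∫_0^3 4*x^2 dx = 36;  ∫_0^3 12*x dx = 54;  ∫_0^3 9 dx = 27.
  Sum: 36 + 54 + 27 = 117.
Adding: ||u||_{H^1}^2 = 2091/10 + 117 = 3261/10.


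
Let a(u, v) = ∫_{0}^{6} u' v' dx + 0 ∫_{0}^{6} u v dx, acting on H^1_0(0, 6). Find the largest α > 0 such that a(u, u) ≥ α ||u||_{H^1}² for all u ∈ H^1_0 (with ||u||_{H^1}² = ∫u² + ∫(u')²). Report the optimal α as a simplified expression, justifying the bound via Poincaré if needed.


α = π^2/(π^2 + 36)

Coercivity of a(·,·) on H^1_0(0, 6) means a(u, u) ≥ α ||u||_{H^1}² for every u ∈ H^1_0.
The interval has length L = 6, and Poincaré/coercivity depend only on L. Here a(u, u) = ∫(u')² + (0)·∫u².
Here c = 0, so a(u,u) = ∫(u')² alone. The condition a(u,u) ≥ α||u||_{H^1}² reads (1−α)∫(u')² ≥ (α−c)∫u². Any admissible α is ≤ 1 (rapidly oscillating u have ∫u²/∫(u')² → 0), and α = 1 would force 0 ≥ (1−c)∫u², impossible since c < 1; so 1−α > 0. By the sharp Poincaré inequality on H^1_0 of an interval of length L, ∫(u')² ≥ (π/L)²∫u² with equality for the first sine mode sin(π(x−x₀)/L) (x₀ the left endpoint), so the inequality holds for all u iff (1−α)(π/L)² ≥ α − c, i.e. α ≤ ((π/L)² + c)/((π/L)² + 1) = (1 + c(L/π)²)/(1 + (L/π)²). (Direct route, valid since c ≤ 0: Poincaré gives c∫u² ≥ c(L/π)²∫(u')², so a(u,u) ≥ (1 + c(L/π)²)∫(u')², while ||u||_{H^1}² ≤ (1 + (L/π)²)∫(u')²; dividing yields the same α.) With (π/L)² = π^2/36 and c = 0, the largest admissible constant is α = ((π/L)² + c)/((π/L)² + 1).
Simplifying, α = π^2/(π^2 + 36).


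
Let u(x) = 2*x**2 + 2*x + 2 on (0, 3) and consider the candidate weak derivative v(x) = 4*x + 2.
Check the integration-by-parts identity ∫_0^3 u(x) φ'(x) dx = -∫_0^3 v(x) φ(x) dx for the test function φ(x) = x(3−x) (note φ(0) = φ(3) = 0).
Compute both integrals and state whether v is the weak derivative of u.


LHS = -36, RHS = -36. Yes, v = u' weakly.

u(x) = 2*x**2 + 2*x + 2, classical derivative u'(x) = 4*x + 2.
φ(x) = x(3−x), so φ'(x) = 3 - 2*x.
Note φ(0) = φ(3) = 0, so the boundary term u·φ vanishes.
LHS = ∫_0^3 u(x) φ'(x) dx = ∫_0^3 (-4*x^3 + 2*x^2 + 2*x + 6) dx. Term by term:
  ∫_0^3 -4*x^3 dx = -81;  ∫_0^3 2*x^2 dx = 18;  ∫_0^3 2*x dx = 9;
  ∫_0^3 6 dx = 18.
Sum: -81 + 18 + 9 + 18 = -36.
So LHS = -36.
∫_0^3 v(x) φ(x) dx = ∫_0^3 (-4*x^3 + 10*x^2 + 6*x) dx. Term by term:
  ∫_0^3 -4*x^3 dx = -81;  ∫_0^3 10*x^2 dx = 90;  ∫_0^3 6*x dx = 27.
Sum: -81 + 90 + 27 = 36.
So RHS = -∫_0^3 v(x) φ(x) dx = -36.
LHS = RHS, so the identity holds for this test φ.
Moreover u is smooth here and v(x) = u'(x) = 4*x + 2 pointwise, so the identity holds for every test function. Hence v is the weak derivative of u.


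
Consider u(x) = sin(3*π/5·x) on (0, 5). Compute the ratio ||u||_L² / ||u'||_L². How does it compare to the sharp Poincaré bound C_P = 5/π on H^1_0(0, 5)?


||u||_L² / ||u'||_L² = 5/(3*π) < C_P = 5/π.

u(x) = sin(3*π/5·x), so u'(x) = 3*π*cos(3*π*x/5)/5.
Writing u(x) = A·sin(kπx/L) with A = 1 and k = 3, use ∫_0^L sin²(kπx/L) dx = L/2 and ∫_0^L cos²(kπx/L) dx = L/2.
u² = 1·sin²(3*π/5·x) and (u')² = 9*π^2/25·cos²(3*π/5·x), and each of sin², cos² integrates to L/2 = 5/2 over (0, 5).
∫_0^5 u² dx = 5/2, so ||u||_L² = sqrt(10)/2.
∫_0^5 (u')² dx = 9*π^2/10, so ||u'||_L² = 3*sqrt(10)*π/10.
Ratio ||u||_L² / ||u'||_L² = 5/(3*π).
Sharp Poincaré constant on H^1_0(0, 5) is C_P = L/π = 5/π, achieved by sin(π/5·x).
This is the k = 3 harmonic; the ratio L/(kπ) is strictly less than C_P = L/π, consistent with the sharp inequality ||u||_L² ≤ C_P ||u'||_L².


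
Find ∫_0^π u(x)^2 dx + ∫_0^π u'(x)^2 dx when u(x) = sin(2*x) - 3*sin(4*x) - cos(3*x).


||u||_{H^1(0,π)}^2 = 592/7 + 84*π

u'(x) = 3*sin(3*x) + 2*cos(2*x) - 12*cos(4*x).
Expand u² and (u')² and integrate term by term on (0, π), using: for integers n ≥ 1, ∫_0^π sin²(nx) dx = ∫_0^π cos²(nx) dx = π/2; for n ≠ n', ∫_0^π sin(nx)sin(n'x) dx = ∫_0^π cos(nx)cos(n'x) dx = 0; and by product-to-sum, ∫_0^π sin(nx)cos(n'x) dx = ½∫_0^π [sin((n+n')x) + sin((n−n')x)] dx, which is 0 when n+n' is even and 2n/(n²−n'²) when n+n' is odd (it need not vanish on (0, π)).
  u² squared terms: (-1)²·∫cos(3x)² dx = 1·π/2 = π/2;  (-3)²·∫sin(4x)² dx = 9·π/2 = 9*π/2;  (1)²·∫sin(2x)² dx = 1·π/2 = π/2.
  u² cross terms: 2·(-1)·(-3)·∫cos(3x)·sin(4x) dx = 6·(8/7) = 48/7;  2·(-1)·(1)·∫cos(3x)·sin(2x) dx = -2·(-4/5) = 8/5;  2·(-3)·(1)·∫sin(4x)·sin(2x) dx = -6·(0) = 0.
  So ∫_0^π u² dx = π/2 + 9*π/2 + π/2 + 48/7 + 8/5 + 0 = 296/35 + 11*π/2.
  (u')² squared terms: (-12)²·∫cos(4x)² dx = 144·π/2 = 72*π;  (2)²·∫cos(2x)² dx = 4·π/2 = 2*π;  (3)²·∫sin(3x)² dx = 9·π/2 = 9*π/2.
  (u')² cross terms: 2·(-12)·(2)·∫cos(4x)·cos(2x) dx = -48·(0) = 0;  2·(-12)·(3)·∫cos(4x)·sin(3x) dx = -72·(-6/7) = 432/7;  2·(2)·(3)·∫cos(2x)·sin(3x) dx = 12·(6/5) = 72/5.
  So ∫_0^π (u')² dx = 72*π + 2*π + 9*π/2 + 0 + 432/7 + 72/5 = 2664/35 + 157*π/2.
||u||_{H^1}^2 = (296/35 + 11*π/2) + (2664/35 + 157*π/2) = 592/7 + 84*π.


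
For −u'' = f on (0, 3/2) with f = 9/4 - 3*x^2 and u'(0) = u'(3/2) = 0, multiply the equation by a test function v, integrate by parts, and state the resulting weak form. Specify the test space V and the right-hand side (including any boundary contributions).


V = H^1(0, 3/2) (no boundary constraint on v; u is determined up to an additive constant); weak form: ∫_0^3/2 u'v' dx = ∫_0^3/2 (9/4 - 3*x^2) v dx for all v ∈ V.

Multiply both sides by a test function v and integrate from 0 to 3/2:
  ∫_0^3/2 −u''(x) v(x) dx = ∫_0^3/2 f(x) v(x) dx.
Integrate the LHS by parts once:
  ∫_0^3/2 −u'' v dx = −[u'(x) v(x)]_0^3/2 + ∫_0^3/2 u'(x) v'(x) dx.
Thus ∫_0^3/2 u'(x) v'(x) dx = ∫_0^3/2 f(x) v(x) dx + [u'(x) v(x)]_0^3/2.
Choose V so that boundary terms are either known or forced to vanish.
u has homogeneous Neumann: u'(0) = u'(3/2) = 0. So [u' v]_0^3/2 = 0·v(3/2) − 0·v(0) = 0 for any v; take V = H^1(0, 3/2).
Weak formulation: find u (satisfying any essential BC) such that ∫_0^3/2 u'(x) v'(x) dx = ∫_0^3/2 f v dx for all v ∈ V (homogeneous Neumann, so boundary terms vanish).
Substituting f(x) = 9/4 - 3*x^2, the right-hand side is ∫_0^3/2 (9/4 - 3*x^2) v dx.
Compatibility check (pure Neumann): taking v ≡ 1 ∈ V gives 0 = ∫_0^3/2 f dx + (0) − (0), i.e. ∫_0^3/2 f dx must equal u'(0) − u'(3/2) = 0. Indeed ∫_0^3/2 (9/4 - 3*x^2) dx = 0, so the data are compatible. The solution is then unique only up to an additive constant (fix it e.g. by requiring ∫_0^3/2 u dx = 0).


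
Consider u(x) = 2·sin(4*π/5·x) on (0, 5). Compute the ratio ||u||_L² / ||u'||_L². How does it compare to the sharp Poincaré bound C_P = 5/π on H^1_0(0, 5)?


||u||_L² / ||u'||_L² = 5/(4*π) < C_P = 5/π.

u(x) = 2·sin(4*π/5·x), so u'(x) = 8*π*cos(4*π*x/5)/5.
Writing u(x) = A·sin(kπx/L) with A = 2 and k = 4, use ∫_0^L sin²(kπx/L) dx = L/2 and ∫_0^L cos²(kπx/L) dx = L/2.
u² = 4·sin²(4*π/5·x) and (u')² = 64*π^2/25·cos²(4*π/5·x), and each of sin², cos² integrates to L/2 = 5/2 over (0, 5).
∫_0^5 u² dx = 10, so ||u||_L² = sqrt(10).
∫_0^5 (u')² dx = 32*π^2/5, so ||u'||_L² = 4*sqrt(10)*π/5.
Ratio ||u||_L² / ||u'||_L² = 5/(4*π).
Sharp Poincaré constant on H^1_0(0, 5) is C_P = L/π = 5/π, achieved by sin(π/5·x).
This is the k = 4 harmonic; the ratio L/(kπ) is strictly less than C_P = L/π, consistent with the sharp inequality ||u||_L² ≤ C_P ||u'||_L².
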